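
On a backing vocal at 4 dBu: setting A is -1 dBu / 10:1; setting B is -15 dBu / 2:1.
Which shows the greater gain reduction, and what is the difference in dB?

A: overshoot 5 dB → output overshoot 0.5 dB → GR 4.5 dB.
B: overshoot 19 dB → output overshoot 9.5 dB → GR 9.5 dB.
B reduces 5 dB more.

B, by 5 dB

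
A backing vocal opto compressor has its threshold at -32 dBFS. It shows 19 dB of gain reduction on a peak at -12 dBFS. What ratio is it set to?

Input overshoot = -12 − (-32) = 20 dB.
Output overshoot = 20 − 19 = 1 dB.
Ratio = input overshoot / output overshoot = 20 / 1 = 20.

20:1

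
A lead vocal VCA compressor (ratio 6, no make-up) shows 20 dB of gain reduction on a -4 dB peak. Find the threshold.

-28 dB

Input is 24 dB above T (since output overshoot × R = input overshoot: (-24 − T)·6 = -4 − T gives T = -28 dB).
Check: -28 + (-4 − (-28))/6 = -28 + 4 = -24 dB. ✓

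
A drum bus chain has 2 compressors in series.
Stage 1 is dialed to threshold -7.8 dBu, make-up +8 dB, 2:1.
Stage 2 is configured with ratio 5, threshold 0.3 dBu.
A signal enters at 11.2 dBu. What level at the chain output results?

Stage 1: overshoot 19 dB → 19/2 = 9.5 dB → 1.7 dBu; +8 dB make-up → 9.7 dBu.
Stage 2: overshoot 9.4 dB → 9.4/5 = 1.88 dB → 2.18 dBu.

2.18 dBu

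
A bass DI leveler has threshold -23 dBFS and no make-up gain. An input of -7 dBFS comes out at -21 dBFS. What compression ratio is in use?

Input overshoot = -7 − (-23) = 16 dB; output overshoot = -21 − (-23) = 2 dB.
Ratio = 16 / 2 = 8.

8:1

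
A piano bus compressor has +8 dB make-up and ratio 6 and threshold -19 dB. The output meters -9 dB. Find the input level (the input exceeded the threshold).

Before make-up, the level was -9 − 8 = -17 dB.
That's 2 dB above the -19 dB threshold.
Undo the ratio: input overshoot = 2 × 6 = 12 dB, giving input = -7 dB.

-7 dB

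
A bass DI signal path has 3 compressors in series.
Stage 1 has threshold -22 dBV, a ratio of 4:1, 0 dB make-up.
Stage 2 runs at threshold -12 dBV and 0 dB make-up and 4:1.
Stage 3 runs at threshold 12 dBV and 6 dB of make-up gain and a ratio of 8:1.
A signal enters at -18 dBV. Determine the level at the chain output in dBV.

-15 dBV

Stage 1: overshoot 4 dB → 4/4 = 1 dB → -21 dBV.
Stage 2: below threshold (-21 ≤ -12); passes unchanged; output -21 dBV.
Stage 3: -21 dBV ≤ 12 dBV, so stage 3 doesn't engage; make-up brings it to -15 dBV.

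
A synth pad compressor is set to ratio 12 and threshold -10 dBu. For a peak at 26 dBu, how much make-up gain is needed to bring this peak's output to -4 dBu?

3 dB

The peak compresses to -10 + 36/12 = -7 dBu.
To reach -4 dBu requires -4 − (-7) = 3 dB of make-up.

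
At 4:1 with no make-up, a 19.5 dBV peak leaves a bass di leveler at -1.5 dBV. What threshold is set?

-8.5 dBV

Let T be the threshold. Output overshoot = (input overshoot)/R, so -1.5 − T = (19.5 − T)/4.
4·(-1.5 − T) = 19.5 − T → 3·T = -6 − 19.5 = -25.5.
T = -25.5/3 = -8.5 dBV.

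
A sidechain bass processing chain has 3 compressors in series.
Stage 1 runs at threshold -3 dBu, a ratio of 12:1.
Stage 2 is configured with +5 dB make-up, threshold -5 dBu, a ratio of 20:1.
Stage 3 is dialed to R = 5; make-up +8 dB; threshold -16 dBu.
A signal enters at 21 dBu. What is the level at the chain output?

Stage 1: 24 dB above -3 dBu, reduced 12:1 to 2 dB above → -1 dBu.
Stage 2: overshoot 4 dB → 4/20 = 0.2 dB → -4.8 dBu; +5 dB make-up → 0.2 dBu.
Stage 3: 0.2 dBu is 16.2 dB over -16 dBu; at 5:1 that becomes 3.24 dB over, giving -12.76 dBu; +8 dB make-up → -4.76 dBu.

-4.76 dBu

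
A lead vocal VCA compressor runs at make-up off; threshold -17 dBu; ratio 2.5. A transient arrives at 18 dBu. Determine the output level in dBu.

-3 dBu

Overshoot: 18 − (-17) = 35 dB.
2.5:1 compression reduces that to 35/2.5 = 14 dB over.
That puts the output at -3 dBu.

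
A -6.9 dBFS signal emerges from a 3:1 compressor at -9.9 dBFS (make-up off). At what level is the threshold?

-11.4 dBFS

Gain reduction = -6.9 − (-9.9) = 3 dB; output overshoot = GR / (R − 1) = 3 / 2 = 1.5 dB.
Threshold = output − output overshoot = -9.9 − 1.5 = -11.4 dBFS.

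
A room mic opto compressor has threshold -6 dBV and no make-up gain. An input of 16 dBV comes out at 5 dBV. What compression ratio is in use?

Input overshoot = 16 − (-6) = 22 dB; output overshoot = 5 − (-6) = 11 dB.
Ratio = 22 / 11 = 2.

2:1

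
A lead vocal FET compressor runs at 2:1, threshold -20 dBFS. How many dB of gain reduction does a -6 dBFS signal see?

Overshoot = -6 − (-20) = 14 dB.
A 2:1 ratio leaves 7 dB of that excess.
Gain reduction = 14 − 7 = 7 dB.

7 dB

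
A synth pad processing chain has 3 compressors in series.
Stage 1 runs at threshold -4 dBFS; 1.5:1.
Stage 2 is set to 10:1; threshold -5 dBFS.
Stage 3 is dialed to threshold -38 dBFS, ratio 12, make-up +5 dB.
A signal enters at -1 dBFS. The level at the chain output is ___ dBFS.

Stage 1: overshoot 3 dB → 3/1.5 = 2 dB → -2 dBFS.
Stage 2: -2 dBFS is 3 dB over -5 dBFS; at 10:1 that becomes 0.3 dB over, giving -4.7 dBFS.
Stage 3: -4.7 dBFS is 33.3 dB over -38 dBFS; at 12:1 that becomes 2.775 dB over, giving -35.225 dBFS; +5 dB make-up → -30.225 dBFS.

-30.225 dBFS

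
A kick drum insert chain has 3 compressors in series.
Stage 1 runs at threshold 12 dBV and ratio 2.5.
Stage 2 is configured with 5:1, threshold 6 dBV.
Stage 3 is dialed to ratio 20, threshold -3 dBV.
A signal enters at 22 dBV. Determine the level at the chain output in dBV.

Stage 1: 22 dBV is 10 dB over 12 dBV; at 2.5:1 that becomes 4 dB over, giving 16 dBV.
Stage 2: overshoot 10 dB → 10/5 = 2 dB → 8 dBV.
Stage 3: overshoot 11 dB → 11/20 = 0.55 dB → -2.45 dBV.

-2.45 dBV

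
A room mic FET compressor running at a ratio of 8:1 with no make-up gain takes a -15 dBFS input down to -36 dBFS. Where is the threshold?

-39 dBFS

Input is 24 dB above T (since output overshoot × R = input overshoot: (-36 − T)·8 = -15 − T gives T = -39 dBFS).
Check: -39 + (-15 − (-39))/8 = -39 + 3 = -36 dBFS. ✓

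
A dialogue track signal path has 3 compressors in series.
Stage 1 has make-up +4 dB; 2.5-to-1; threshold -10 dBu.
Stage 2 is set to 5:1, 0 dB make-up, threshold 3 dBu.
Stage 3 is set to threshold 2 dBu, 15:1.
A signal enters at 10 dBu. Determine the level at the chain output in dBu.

Stage 1: 10 dBu is 20 dB over -10 dBu; at 2.5:1 that becomes 8 dB over, giving -2 dBu; +4 dB make-up → 2 dBu.
Stage 2: 2 dBu ≤ 3 dBu, so stage 2 doesn't engage; output 2 dBu.
Stage 3: 2 dBu ≤ 2 dBu, so stage 3 doesn't engage; output 2 dBu.

2 dBu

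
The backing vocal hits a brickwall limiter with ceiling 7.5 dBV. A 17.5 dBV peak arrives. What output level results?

At ∞:1, everything above 7.5 dBV is held at the ceiling.

7.5 dBV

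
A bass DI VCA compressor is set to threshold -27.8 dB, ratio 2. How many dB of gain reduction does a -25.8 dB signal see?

-25.8 dB exceeds the threshold by 2 dB.
At 2:1, output sits 2/2 = 1 dB above threshold.
Gain reduction = 2 − 1 = 1 dB.

1 dB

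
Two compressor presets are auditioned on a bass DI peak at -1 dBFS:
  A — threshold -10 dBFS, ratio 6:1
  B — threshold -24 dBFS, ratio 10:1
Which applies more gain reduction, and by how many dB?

B, by 13.2 dB

A: overshoot 9 dB → output overshoot 1.5 dB → GR 7.5 dB.
B: overshoot 23 dB → output overshoot 2.3 dB → GR 20.7 dB.
B reduces 13.2 dB more.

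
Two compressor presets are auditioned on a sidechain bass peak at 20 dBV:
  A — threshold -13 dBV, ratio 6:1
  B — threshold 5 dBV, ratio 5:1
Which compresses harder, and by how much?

A, by 15.5 dB

A: 33 dB over, compressed to 5.5 dB over, so 27.5 dB of GR.
B: 15 dB over, compressed to 3 dB over, so 12 dB of GR.
A applies 15.5 dB more gain reduction.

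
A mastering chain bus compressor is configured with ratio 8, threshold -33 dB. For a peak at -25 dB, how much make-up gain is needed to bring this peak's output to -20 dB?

The peak compresses to -33 + 8/8 = -32 dB.
To reach -20 dB requires -20 − (-32) = 12 dB of make-up.

12 dB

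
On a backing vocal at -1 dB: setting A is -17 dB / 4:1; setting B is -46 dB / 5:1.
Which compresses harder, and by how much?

B, by 24 dB

A: overshoot 16 dB → output overshoot 4 dB → GR 12 dB.
B: overshoot 45 dB → output overshoot 9 dB → GR 36 dB.
Difference: 24 dB in favour of B.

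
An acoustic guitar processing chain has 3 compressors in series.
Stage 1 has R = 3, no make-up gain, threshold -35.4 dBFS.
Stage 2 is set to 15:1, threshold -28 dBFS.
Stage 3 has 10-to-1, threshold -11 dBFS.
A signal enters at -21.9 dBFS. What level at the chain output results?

-30.9 dBFS

Stage 1: 13.5 dB above -35.4 dBFS, reduced 3:1 to 4.5 dB above → -30.9 dBFS.
Stage 2: below threshold (-30.9 ≤ -28); passes unchanged; output -30.9 dBFS.
Stage 3: below threshold (-30.9 ≤ -11); passes unchanged; output -30.9 dBFS.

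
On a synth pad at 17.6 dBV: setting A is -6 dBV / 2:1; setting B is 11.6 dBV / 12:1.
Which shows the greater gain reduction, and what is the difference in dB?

A, by 6.3 dB

A: overshoot 23.6 dB → output overshoot 11.8 dB → GR 11.8 dB.
B: overshoot 6 dB → output overshoot 0.5 dB → GR 5.5 dB.
A applies 6.3 dB more gain reduction.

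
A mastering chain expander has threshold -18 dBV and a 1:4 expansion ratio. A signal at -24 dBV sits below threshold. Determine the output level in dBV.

-42 dBV

Below threshold, a 1:4 expander applies gain = (4−1)×(T − x) of attenuation.
(4−1) × 6 = 18 dB, so output = -24 − 18 = -42 dBV.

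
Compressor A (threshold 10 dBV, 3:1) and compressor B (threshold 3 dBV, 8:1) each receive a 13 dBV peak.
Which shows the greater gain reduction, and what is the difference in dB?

B, by 6.75 dB

A: GR = 3 − 3/3 = 2 dB.
B: GR = 10 − 10/8 = 8.75 dB.
B reduces 6.75 dB more.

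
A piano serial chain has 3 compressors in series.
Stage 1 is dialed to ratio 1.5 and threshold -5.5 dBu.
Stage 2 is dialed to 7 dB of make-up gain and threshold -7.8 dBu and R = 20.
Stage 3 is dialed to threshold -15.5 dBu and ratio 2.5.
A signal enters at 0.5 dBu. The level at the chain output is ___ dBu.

-9.494 dBu

Stage 1: 6 dB above -5.5 dBu, reduced 1.5:1 to 4 dB above → -1.5 dBu.
Stage 2: overshoot 6.3 dB → 6.3/20 = 0.315 dB → -7.485 dBu; +7 dB make-up → -0.485 dBu.
Stage 3: overshoot 15.015 dB → 15.015/2.5 = 6.006 dB → -9.494 dBu.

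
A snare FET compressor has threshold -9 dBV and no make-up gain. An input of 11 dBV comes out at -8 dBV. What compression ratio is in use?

Input overshoot = 11 − (-9) = 20 dB; output overshoot = -8 − (-9) = 1 dB.
Ratio = 20 / 1 = 20.

20:1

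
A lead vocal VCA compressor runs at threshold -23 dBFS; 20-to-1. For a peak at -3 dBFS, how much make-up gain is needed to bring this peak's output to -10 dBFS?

12 dB

Overshoot 20 dB → 20/20 = 1 dB after compression, so the compressed level is -23 + 1 = -22 dBFS.
Make-up = target − compressed = -10 − (-22) = 12 dB.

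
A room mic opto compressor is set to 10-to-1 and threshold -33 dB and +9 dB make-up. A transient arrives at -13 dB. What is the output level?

-22 dB

-13 dB sits 20 dB over threshold.
10:1 compression reduces that to 20/10 = 2 dB over.
So the level is -33 + 2 = -31 dB; make-up adds 9 dB, giving -22 dB.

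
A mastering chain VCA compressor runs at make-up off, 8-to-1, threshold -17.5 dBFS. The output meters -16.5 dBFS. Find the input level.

-9.5 dBFS

The compressed level sits -16.5 − (-17.5) = 1 dB over threshold.
Input overshoot = R × output overshoot = 8 dB → input = -17.5 + 8 = -9.5 dBFS.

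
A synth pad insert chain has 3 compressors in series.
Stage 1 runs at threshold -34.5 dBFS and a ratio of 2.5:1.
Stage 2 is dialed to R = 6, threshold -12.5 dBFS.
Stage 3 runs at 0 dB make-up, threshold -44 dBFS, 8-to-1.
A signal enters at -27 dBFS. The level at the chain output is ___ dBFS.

-42.4375 dBFS

Stage 1: -27 dBFS is 7.5 dB over -34.5 dBFS; at 2.5:1 that becomes 3 dB over, giving -31.5 dBFS.
Stage 2: below threshold (-31.5 ≤ -12.5); passes unchanged; output -31.5 dBFS.
Stage 3: overshoot 12.5 dB → 12.5/8 = 1.5625 dB → -42.4375 dBFS.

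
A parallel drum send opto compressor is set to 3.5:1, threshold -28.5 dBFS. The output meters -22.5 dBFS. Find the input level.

-7.5 dBFS

That's 6 dB above the -28.5 dBFS threshold.
Input overshoot = R × output overshoot = 21 dB → input = -28.5 + 21 = -7.5 dBFS.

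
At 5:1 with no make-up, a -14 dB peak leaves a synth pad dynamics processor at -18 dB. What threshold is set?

-19 dB

Input is 5 dB above T (since output overshoot × R = input overshoot: (-18 − T)·5 = -14 − T gives T = -19 dB).
Check: -19 + (-14 − (-19))/5 = -19 + 1 = -18 dB. ✓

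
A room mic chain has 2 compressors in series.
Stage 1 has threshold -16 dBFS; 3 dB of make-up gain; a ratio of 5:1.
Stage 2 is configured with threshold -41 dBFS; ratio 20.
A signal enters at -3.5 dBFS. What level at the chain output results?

Stage 1: overshoot 12.5 dB → 12.5/5 = 2.5 dB → -13.5 dBFS; +3 dB make-up → -10.5 dBFS.
Stage 2: overshoot 30.5 dB → 30.5/20 = 1.525 dB → -39.475 dBFS.

-39.475 dBFS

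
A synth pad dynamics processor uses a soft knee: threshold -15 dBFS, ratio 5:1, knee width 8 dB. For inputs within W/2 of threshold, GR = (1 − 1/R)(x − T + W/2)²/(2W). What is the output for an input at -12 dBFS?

x − T + W/2 = -12 − (-15) + 4 = 7.
GR = (1 − 1/5) × 7² / 16 = 0.8 × 49 / 16 = 2.45 dB.
Output = -12 − 2.45 = -14.45 dBFS.

-14.45 dBFS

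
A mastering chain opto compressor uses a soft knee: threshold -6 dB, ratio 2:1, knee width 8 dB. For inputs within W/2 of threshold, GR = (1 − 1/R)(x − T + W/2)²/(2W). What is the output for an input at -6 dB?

x − T + W/2 = -6 − (-6) + 4 = 4.
GR = (1 − 1/2) × 4² / 16 = 0.5 × 16 / 16 = 0.5 dB.
Output = -6 − 0.5 = -6.5 dB.

-6.5 dB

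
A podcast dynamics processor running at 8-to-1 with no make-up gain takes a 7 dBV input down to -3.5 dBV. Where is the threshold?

Gain reduction = 7 − (-3.5) = 10.5 dB; output overshoot = GR / (R − 1) = 10.5 / 7 = 1.5 dB.
Threshold = output − output overshoot = -3.5 − 1.5 = -5 dBV.

-5 dBV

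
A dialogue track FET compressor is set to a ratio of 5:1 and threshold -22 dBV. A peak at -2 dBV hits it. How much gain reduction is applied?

16 dB

-2 dBV exceeds the threshold by 20 dB.
After 5:1 compression the overshoot becomes 20/5 = 4 dB.
GR = overshoot in − overshoot out = 20 − 4 = 16 dB.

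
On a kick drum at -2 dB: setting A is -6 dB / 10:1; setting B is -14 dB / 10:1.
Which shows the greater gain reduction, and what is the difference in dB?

B, by 7.2 dB

A: GR = 4 − 4/10 = 3.6 dB.
B: GR = 12 − 12/10 = 10.8 dB.
B applies 7.2 dB more gain reduction.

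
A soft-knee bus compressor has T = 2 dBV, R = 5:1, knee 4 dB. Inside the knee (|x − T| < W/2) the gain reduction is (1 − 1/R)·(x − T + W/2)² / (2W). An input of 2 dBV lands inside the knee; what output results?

1.6 dBV

x − T + W/2 = 2 − 2 + 2 = 2.
GR = (1 − 1/5) × 2² / 8 = 0.8 × 4 / 8 = 0.4 dB.
Output = 2 − 0.4 = 1.6 dBV.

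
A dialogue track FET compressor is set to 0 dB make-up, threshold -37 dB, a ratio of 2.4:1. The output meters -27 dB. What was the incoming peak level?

The compressed level sits -27 − (-37) = 10 dB over threshold.
Input overshoot = R × output overshoot = 24 dB → input = -37 + 24 = -13 dB.

-13 dB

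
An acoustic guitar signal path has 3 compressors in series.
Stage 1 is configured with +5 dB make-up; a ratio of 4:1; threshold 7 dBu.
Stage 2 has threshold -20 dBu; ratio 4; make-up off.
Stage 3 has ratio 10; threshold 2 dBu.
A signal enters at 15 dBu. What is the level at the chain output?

Stage 1: 8 dB above 7 dBu, reduced 4:1 to 2 dB above → 9 dBu; +5 dB make-up → 14 dBu.
Stage 2: 14 dBu is 34 dB over -20 dBu; at 4:1 that becomes 8.5 dB over, giving -11.5 dBu.
Stage 3: -11.5 dBu is at or below the 2 dBu threshold — no compression; output -11.5 dBu.

-11.5 dBu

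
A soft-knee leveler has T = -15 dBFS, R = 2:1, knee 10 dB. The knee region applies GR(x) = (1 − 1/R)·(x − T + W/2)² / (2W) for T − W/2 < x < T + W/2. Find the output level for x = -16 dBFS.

-16.4 dBFS

x − T + W/2 = -16 − (-15) + 5 = 4.
GR = (1 − 1/2) × 4² / 20 = 0.5 × 16 / 20 = 0.4 dB.
Output = -16 − 0.4 = -16.4 dBFS.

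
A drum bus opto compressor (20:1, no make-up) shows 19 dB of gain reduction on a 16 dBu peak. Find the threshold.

Let T be the threshold. Output overshoot = (input overshoot)/R, so -3 − T = (16 − T)/20.
20·(-3 − T) = 16 − T → 19·T = -60 − 16 = -76.
T = -76/19 = -4 dBu.

-4 dBu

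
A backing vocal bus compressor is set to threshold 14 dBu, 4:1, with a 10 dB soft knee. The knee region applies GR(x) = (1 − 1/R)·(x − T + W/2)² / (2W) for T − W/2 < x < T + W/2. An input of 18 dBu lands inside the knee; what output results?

x − T + W/2 = 18 − 14 + 5 = 9.
GR = (1 − 1/4) × 9² / 20 = 0.75 × 81 / 20 = 3.0375 dB.
Output = 18 − 3.0375 = 14.9625 dBu.

14.9625 dBu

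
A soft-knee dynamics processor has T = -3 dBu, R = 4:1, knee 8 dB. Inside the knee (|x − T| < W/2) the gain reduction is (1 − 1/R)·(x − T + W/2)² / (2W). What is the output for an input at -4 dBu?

x − T + W/2 = -4 − (-3) + 4 = 3.
GR = (1 − 1/4) × 3² / 16 = 0.75 × 9 / 16 = 0.421875 dB.
Output = -4 − 0.421875 = -4.421875 dBu.

-4.421875 dBu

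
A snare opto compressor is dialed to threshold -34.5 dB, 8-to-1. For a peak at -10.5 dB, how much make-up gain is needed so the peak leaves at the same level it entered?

Overshoot 24 dB → 24/8 = 3 dB after compression, so the compressed level is -34.5 + 3 = -31.5 dB.
Make-up = target − compressed = -10.5 − (-31.5) = 21 dB.

21 dB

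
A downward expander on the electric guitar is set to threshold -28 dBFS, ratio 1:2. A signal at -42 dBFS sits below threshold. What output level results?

-56 dBFS

Below threshold, a 1:2 expander applies gain = (2−1)×(T − x) of attenuation.
(2−1) × 14 = 14 dB, so output = -42 − 14 = -56 dBFS.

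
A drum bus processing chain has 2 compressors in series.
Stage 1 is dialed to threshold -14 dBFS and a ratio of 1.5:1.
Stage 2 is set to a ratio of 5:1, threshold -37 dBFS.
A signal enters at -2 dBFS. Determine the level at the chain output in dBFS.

Stage 1: overshoot 12 dB → 12/1.5 = 8 dB → -6 dBFS.
Stage 2: 31 dB above -37 dBFS, reduced 5:1 to 6.2 dB above → -30.8 dBFS.

-30.8 dBFS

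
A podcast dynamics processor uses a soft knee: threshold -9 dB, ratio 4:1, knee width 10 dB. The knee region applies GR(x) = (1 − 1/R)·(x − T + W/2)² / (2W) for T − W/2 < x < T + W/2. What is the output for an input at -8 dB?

x − T + W/2 = -8 − (-9) + 5 = 6.
GR = (1 − 1/4) × 6² / 20 = 0.75 × 36 / 20 = 1.35 dB.
Output = -8 − 1.35 = -9.35 dB.

-9.35 dB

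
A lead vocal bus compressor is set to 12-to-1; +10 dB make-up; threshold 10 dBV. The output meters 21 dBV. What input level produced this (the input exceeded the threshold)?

Before make-up, the level was 21 − 10 = 11 dBV.
Post-compression overshoot = 11 − 10 = 1 dB.
Undo the ratio: input overshoot = 1 × 12 = 12 dB, giving input = 22 dBV.

22 dBV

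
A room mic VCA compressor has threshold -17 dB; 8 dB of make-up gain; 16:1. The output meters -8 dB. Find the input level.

-1 dB

Remove make-up: -8 − 8 = -16 dB.
That's 1 dB above the -17 dB threshold.
Before 16:1 compression the overshoot was 1 × 16 = 16 dB, so input = -17 + 16 = -1 dB.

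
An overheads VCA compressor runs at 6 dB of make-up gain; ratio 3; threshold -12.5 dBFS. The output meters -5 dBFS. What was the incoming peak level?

Stripping the +6 dB make-up gives -11 dBFS at the gain stage.
The compressed level sits -11 − (-12.5) = 1.5 dB over threshold.
Input overshoot = R × output overshoot = 4.5 dB → input = -12.5 + 4.5 = -8 dBFS.

-8 dBFS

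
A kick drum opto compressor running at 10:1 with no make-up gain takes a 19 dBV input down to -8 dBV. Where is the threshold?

Let T be the threshold. Output overshoot = (input overshoot)/R, so -8 − T = (19 − T)/10.
10·(-8 − T) = 19 − T → 9·T = -80 − 19 = -99.
T = -99/9 = -11 dBV.

-11 dBV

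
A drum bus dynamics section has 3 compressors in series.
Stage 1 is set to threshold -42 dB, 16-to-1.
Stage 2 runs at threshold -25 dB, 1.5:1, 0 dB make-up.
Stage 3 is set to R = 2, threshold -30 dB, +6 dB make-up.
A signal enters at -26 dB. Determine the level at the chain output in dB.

Stage 1: overshoot 16 dB → 16/16 = 1 dB → -41 dB.
Stage 2: below threshold (-41 ≤ -25); passes unchanged; output -41 dB.
Stage 3: -41 dB is at or below the -30 dB threshold — no compression; make-up brings it to -35 dB.

-35 dB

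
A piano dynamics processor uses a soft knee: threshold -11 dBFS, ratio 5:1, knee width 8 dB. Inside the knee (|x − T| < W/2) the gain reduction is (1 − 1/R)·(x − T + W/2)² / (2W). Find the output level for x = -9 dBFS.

-10.8 dBFS

x − T + W/2 = -9 − (-11) + 4 = 6.
GR = (1 − 1/5) × 6² / 16 = 0.8 × 36 / 16 = 1.8 dB.
Output = -9 − 1.8 = -10.8 dBFS.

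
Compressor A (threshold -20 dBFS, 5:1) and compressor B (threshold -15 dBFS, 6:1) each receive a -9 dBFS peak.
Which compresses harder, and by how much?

A: overshoot 11 dB → output overshoot 2.2 dB → GR 8.8 dB.
B: overshoot 6 dB → output overshoot 1 dB → GR 5 dB.
A reduces 3.8 dB more.

A, by 3.8 dB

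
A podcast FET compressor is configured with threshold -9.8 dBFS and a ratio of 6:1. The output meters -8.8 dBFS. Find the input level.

-3.8 dBFS

Post-compression overshoot = -8.8 − (-9.8) = 1 dB.
Input overshoot = R × output overshoot = 6 dB → input = -9.8 + 6 = -3.8 dBFS.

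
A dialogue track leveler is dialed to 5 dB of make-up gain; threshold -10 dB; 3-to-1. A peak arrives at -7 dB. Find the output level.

The input is 3 dB above the -10 dB threshold.
3:1 compression reduces that to 3/3 = 1 dB over.
So the level is -10 + 1 = -9 dB; make-up adds 5 dB, giving -4 dB.

-4 dB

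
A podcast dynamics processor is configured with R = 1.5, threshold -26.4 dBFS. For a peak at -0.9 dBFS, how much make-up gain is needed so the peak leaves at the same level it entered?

8.5 dB

The peak compresses to -26.4 + 25.5/1.5 = -9.4 dBFS.
To reach -0.9 dBFS requires -0.9 − (-9.4) = 8.5 dB of make-up.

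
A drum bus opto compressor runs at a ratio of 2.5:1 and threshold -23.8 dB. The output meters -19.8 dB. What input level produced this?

-13.8 dB

That's 4 dB above the -23.8 dB threshold.
Undo the ratio: input overshoot = 4 × 2.5 = 10 dB, giving input = -13.8 dB.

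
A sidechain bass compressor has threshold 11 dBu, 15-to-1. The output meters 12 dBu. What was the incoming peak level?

26 dBu

That's 1 dB above the 11 dBu threshold.
Input overshoot = R × output overshoot = 15 dB → input = 11 + 15 = 26 dBu.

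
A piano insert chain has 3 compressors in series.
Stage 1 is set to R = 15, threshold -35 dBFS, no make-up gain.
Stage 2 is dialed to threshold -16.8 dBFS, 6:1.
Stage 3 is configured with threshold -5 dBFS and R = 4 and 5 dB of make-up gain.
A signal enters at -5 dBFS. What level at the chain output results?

-28 dBFS

Stage 1: 30 dB above -35 dBFS, reduced 15:1 to 2 dB above → -33 dBFS.
Stage 2: below threshold (-33 ≤ -16.8); passes unchanged; output -33 dBFS.
Stage 3: -33 dBFS ≤ -5 dBFS, so stage 3 doesn't engage; make-up brings it to -28 dBFS.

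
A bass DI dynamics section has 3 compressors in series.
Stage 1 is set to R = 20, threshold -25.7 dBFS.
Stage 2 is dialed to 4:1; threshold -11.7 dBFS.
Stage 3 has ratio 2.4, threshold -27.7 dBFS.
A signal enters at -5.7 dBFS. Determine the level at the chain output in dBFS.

-26.45 dBFS

Stage 1: -5.7 dBFS is 20 dB over -25.7 dBFS; at 20:1 that becomes 1 dB over, giving -24.7 dBFS.
Stage 2: below threshold (-24.7 ≤ -11.7); passes unchanged; output -24.7 dBFS.
Stage 3: overshoot 3 dB → 3/2.4 = 1.25 dB → -26.45 dBFS.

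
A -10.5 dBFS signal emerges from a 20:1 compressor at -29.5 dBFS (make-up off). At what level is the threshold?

Let T be the threshold. Output overshoot = (input overshoot)/R, so -29.5 − T = (-10.5 − T)/20.
20·(-29.5 − T) = -10.5 − T → 19·T = -590 − (-10.5) = -579.5.
T = -579.5/19 = -30.5 dBFS.

-30.5 dBFS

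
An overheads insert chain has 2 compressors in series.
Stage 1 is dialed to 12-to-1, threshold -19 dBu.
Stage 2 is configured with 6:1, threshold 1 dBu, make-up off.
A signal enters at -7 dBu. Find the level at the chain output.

Stage 1: overshoot 12 dB → 12/12 = 1 dB → -18 dBu.
Stage 2: -18 dBu is at or below the 1 dBu threshold — no compression; output -18 dBu.

-18 dBu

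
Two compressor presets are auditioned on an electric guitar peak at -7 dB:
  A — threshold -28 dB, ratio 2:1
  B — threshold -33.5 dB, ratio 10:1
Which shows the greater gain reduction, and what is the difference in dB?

B, by 13.35 dB

A: 21 dB over, compressed to 10.5 dB over, so 10.5 dB of GR.
B: 26.5 dB over, compressed to 2.65 dB over, so 23.85 dB of GR.
B reduces 13.35 dB more.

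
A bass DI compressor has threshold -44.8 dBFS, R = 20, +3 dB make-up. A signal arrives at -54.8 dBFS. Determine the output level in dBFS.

-51.8 dBFS

-54.8 dBFS is 10 dB below the -44.8 dBFS threshold, so no gain reduction is applied.
Make-up gain adds 3 dB: -54.8 + 3 = -51.8 dBFS.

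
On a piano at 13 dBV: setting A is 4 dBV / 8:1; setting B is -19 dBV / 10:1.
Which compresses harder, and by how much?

B, by 20.925 dB

A: overshoot 9 dB → output overshoot 1.125 dB → GR 7.875 dB.
B: overshoot 32 dB → output overshoot 3.2 dB → GR 28.8 dB.
B applies 20.925 dB more gain reduction.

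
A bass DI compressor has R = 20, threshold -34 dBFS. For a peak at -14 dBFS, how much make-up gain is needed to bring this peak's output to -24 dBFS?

9 dB

The peak compresses to -34 + 20/20 = -33 dBFS.
To reach -24 dBFS requires -24 − (-33) = 9 dB of make-up.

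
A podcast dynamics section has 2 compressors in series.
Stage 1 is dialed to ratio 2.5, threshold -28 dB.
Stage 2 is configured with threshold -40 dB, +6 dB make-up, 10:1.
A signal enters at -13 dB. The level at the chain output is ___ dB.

-32.2 dB

Stage 1: 15 dB above -28 dB, reduced 2.5:1 to 6 dB above → -22 dB.
Stage 2: 18 dB above -40 dB, reduced 10:1 to 1.8 dB above → -38.2 dB; +6 dB make-up → -32.2 dB.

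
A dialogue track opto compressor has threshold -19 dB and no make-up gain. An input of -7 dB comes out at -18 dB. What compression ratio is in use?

12:1

Input overshoot = -7 − (-19) = 12 dB; output overshoot = -18 − (-19) = 1 dB.
Ratio = 12 / 1 = 12.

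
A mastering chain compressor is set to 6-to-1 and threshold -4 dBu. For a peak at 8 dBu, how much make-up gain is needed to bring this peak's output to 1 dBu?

3 dB

Without make-up, output = threshold + overshoot/6 = -4 + 2 = -2 dBu.
Gap to target: 3 dB.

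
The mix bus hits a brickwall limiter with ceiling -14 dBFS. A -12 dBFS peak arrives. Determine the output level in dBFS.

At ∞:1, everything above -14 dBFS is held at the ceiling.

-14 dBFS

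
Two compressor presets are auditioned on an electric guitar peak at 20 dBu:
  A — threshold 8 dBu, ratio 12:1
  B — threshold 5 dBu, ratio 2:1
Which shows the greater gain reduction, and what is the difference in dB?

A: 12 dB over, compressed to 1 dB over, so 11 dB of GR.
B: 15 dB over, compressed to 7.5 dB over, so 7.5 dB of GR.
Difference: 3.5 dB in favour of A.

A, by 3.5 dB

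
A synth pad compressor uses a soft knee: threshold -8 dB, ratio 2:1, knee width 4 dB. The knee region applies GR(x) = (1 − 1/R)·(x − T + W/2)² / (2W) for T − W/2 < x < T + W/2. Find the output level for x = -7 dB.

-7.5625 dB

x − T + W/2 = -7 − (-8) + 2 = 3.
GR = (1 − 1/2) × 3² / 8 = 0.5 × 9 / 8 = 0.5625 dB.
Output = -7 − 0.5625 = -7.5625 dB.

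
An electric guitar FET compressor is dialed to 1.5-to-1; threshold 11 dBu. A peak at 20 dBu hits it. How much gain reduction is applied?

20 dBu exceeds the threshold by 9 dB.
At 1.5:1, output sits 9/1.5 = 6 dB above threshold.
Gain reduction = 9 − 6 = 3 dB.

3 dB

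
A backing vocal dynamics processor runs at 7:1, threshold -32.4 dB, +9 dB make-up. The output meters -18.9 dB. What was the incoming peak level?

Remove make-up: -18.9 − 9 = -27.9 dB.
Post-compression overshoot = -27.9 − (-32.4) = 4.5 dB.
Undo the ratio: input overshoot = 4.5 × 7 = 31.5 dB, giving input = -0.9 dB.

-0.9 dB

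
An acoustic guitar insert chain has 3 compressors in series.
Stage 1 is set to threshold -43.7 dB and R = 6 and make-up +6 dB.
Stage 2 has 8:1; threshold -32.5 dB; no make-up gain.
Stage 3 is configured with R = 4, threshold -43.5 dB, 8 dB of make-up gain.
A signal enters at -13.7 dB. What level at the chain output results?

Stage 1: 30 dB above -43.7 dB, reduced 6:1 to 5 dB above → -38.7 dB; +6 dB make-up → -32.7 dB.
Stage 2: below threshold (-32.7 ≤ -32.5); passes unchanged; output -32.7 dB.
Stage 3: -32.7 dB is 10.8 dB over -43.5 dB; at 4:1 that becomes 2.7 dB over, giving -40.8 dB; +8 dB make-up → -32.8 dB.

-32.8 dB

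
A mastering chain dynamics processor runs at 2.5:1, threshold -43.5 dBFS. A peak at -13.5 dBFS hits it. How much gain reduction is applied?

18 dB

The signal is 30 dB above threshold.
A 2.5:1 ratio leaves 12 dB of that excess.
Gain reduction = 30 − 12 = 18 dB.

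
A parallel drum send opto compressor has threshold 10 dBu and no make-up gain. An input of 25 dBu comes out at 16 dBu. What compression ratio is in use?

2.5:1

Input overshoot = 25 − 10 = 15 dB; output overshoot = 16 − 10 = 6 dB.
Ratio = 15 / 6 = 2.5.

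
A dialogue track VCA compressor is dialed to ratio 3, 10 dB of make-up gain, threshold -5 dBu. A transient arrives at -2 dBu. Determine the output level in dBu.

Overshoot: -2 − (-5) = 3 dB.
3:1 compression reduces that to 3/3 = 1 dB over.
Output = -5 + 1 = -4 dBu; make-up adds 10 dB, giving 6 dBu.

6 dBu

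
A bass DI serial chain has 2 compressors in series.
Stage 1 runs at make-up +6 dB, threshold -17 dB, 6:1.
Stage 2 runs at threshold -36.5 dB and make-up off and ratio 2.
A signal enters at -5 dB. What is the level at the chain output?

-22.75 dB

Stage 1: overshoot 12 dB → 12/6 = 2 dB → -15 dB; +6 dB make-up → -9 dB.
Stage 2: overshoot 27.5 dB → 27.5/2 = 13.75 dB → -22.75 dB.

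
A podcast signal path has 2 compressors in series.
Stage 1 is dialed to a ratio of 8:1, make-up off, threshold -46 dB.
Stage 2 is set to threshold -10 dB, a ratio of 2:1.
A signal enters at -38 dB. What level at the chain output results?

-45 dB

Stage 1: overshoot 8 dB → 8/8 = 1 dB → -45 dB.
Stage 2: below threshold (-45 ≤ -10); passes unchanged; output -45 dB.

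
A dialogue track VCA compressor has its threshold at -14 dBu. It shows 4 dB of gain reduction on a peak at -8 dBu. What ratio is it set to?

Input overshoot = -8 − (-14) = 6 dB.
Output overshoot = 6 − 4 = 2 dB.
Ratio = input overshoot / output overshoot = 6 / 2 = 3.

3:1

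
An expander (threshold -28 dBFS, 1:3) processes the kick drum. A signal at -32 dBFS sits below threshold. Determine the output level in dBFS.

-40 dBFS

Undershoot = (-28) − (-32) = 4 dB.
At 1:3, that expands to 12 dB under threshold.
Output = -28 − 12 = -40 dBFS.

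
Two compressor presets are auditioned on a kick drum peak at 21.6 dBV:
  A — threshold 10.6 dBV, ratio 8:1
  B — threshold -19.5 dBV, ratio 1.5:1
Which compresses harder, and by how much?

A: overshoot 11 dB → output overshoot 1.375 dB → GR 9.625 dB.
B: overshoot 41.1 dB → output overshoot 27.4 dB → GR 13.7 dB.
Difference: 4.075 dB in favour of B.

B, by 4.075 dB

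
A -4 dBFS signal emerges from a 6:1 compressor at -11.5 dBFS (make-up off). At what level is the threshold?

Let T be the threshold. Output overshoot = (input overshoot)/R, so -11.5 − T = (-4 − T)/6.
6·(-11.5 − T) = -4 − T → 5·T = -69 − (-4) = -65.
T = -65/5 = -13 dBFS.

-13 dBFS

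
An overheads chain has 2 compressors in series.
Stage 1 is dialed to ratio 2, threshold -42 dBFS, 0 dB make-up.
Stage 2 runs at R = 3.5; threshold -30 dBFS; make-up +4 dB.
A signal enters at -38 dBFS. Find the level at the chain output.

Stage 1: -38 dBFS is 4 dB over -42 dBFS; at 2:1 that becomes 2 dB over, giving -40 dBFS.
Stage 2: -40 dBFS ≤ -30 dBFS, so stage 2 doesn't engage; make-up brings it to -36 dBFS.

-36 dBFS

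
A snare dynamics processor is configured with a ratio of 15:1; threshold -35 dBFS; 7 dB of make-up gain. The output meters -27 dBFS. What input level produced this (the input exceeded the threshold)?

Stripping the +7 dB make-up gives -34 dBFS at the gain stage.
The compressed level sits -34 − (-35) = 1 dB over threshold.
Input overshoot = R × output overshoot = 15 dB → input = -35 + 15 = -20 dBFS.

-20 dBFS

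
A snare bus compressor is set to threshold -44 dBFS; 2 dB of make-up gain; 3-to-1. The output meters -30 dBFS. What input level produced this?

-8 dBFS

Stripping the +2 dB make-up gives -32 dBFS at the gain stage.
The compressed level sits -32 − (-44) = 12 dB over threshold.
Undo the ratio: input overshoot = 12 × 3 = 36 dB, giving input = -8 dBFS.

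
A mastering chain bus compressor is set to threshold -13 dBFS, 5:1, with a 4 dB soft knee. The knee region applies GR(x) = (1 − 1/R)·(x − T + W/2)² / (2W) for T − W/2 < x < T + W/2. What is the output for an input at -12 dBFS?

-12.9 dBFS

x − T + W/2 = -12 − (-13) + 2 = 3.
GR = (1 − 1/5) × 3² / 8 = 0.8 × 9 / 8 = 0.9 dB.
Output = -12 − 0.9 = -12.9 dBFS.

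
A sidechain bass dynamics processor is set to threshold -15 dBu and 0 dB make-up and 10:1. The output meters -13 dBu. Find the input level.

That's 2 dB above the -15 dBu threshold.
Undo the ratio: input overshoot = 2 × 10 = 20 dB, giving input = 5 dBu.

5 dBu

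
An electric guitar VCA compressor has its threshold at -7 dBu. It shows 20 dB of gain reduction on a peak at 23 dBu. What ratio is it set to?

Input overshoot = 23 − (-7) = 30 dB.
Output overshoot = 30 − 20 = 10 dB.
Ratio = input overshoot / output overshoot = 30 / 10 = 3.

3:1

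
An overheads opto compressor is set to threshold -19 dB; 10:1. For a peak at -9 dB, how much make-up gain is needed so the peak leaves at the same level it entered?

The peak compresses to -19 + 10/10 = -18 dB.
To reach -9 dB requires -9 − (-18) = 9 dB of make-up.

9 dB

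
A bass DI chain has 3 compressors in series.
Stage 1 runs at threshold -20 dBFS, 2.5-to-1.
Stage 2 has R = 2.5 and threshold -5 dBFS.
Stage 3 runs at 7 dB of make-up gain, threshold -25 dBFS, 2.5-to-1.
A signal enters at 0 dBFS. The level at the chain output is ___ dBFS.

-12.8 dBFS

Stage 1: 0 dBFS is 20 dB over -20 dBFS; at 2.5:1 that becomes 8 dB over, giving -12 dBFS.
Stage 2: below threshold (-12 ≤ -5); passes unchanged; output -12 dBFS.
Stage 3: 13 dB above -25 dBFS, reduced 2.5:1 to 5.2 dB above → -19.8 dBFS; +7 dB make-up → -12.8 dBFS.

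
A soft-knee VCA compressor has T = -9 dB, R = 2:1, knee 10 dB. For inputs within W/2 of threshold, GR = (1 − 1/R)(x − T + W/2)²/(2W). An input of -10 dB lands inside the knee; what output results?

-10.4 dB

x − T + W/2 = -10 − (-9) + 5 = 4.
GR = (1 − 1/2) × 4² / 20 = 0.5 × 16 / 20 = 0.4 dB.
Output = -10 − 0.4 = -10.4 dB.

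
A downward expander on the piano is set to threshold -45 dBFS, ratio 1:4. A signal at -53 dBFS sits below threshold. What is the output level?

-77 dBFS

The input is 8 dB below the -45 dBFS threshold.
A 1:4 expander multiplies undershoot by 4: 8 × 4 = 32 dB below threshold.
Output = -45 − 32 = -77 dBFS.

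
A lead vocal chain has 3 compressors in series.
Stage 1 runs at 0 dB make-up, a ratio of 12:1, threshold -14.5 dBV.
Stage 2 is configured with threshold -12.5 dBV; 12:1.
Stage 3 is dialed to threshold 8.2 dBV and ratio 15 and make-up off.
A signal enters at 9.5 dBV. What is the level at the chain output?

Stage 1: 24 dB above -14.5 dBV, reduced 12:1 to 2 dB above → -12.5 dBV.
Stage 2: -12.5 dBV ≤ -12.5 dBV, so stage 2 doesn't engage; output -12.5 dBV.
Stage 3: -12.5 dBV is at or below the 8.2 dBV threshold — no compression; output -12.5 dBV.

-12.5 dBV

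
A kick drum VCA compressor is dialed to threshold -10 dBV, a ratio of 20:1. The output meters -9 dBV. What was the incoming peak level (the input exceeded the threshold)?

10 dBV

The compressed level sits -9 − (-10) = 1 dB over threshold.
Input overshoot = R × output overshoot = 20 dB → input = -10 + 20 = 10 dBV.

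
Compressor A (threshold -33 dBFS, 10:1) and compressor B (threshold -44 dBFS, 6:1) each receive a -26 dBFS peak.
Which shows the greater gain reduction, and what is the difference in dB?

B, by 8.7 dB

A: 7 dB over, compressed to 0.7 dB over, so 6.3 dB of GR.
B: 18 dB over, compressed to 3 dB over, so 15 dB of GR.
B reduces 8.7 dB more.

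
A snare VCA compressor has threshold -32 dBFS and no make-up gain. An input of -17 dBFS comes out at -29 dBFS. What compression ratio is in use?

Input overshoot = -17 − (-32) = 15 dB; output overshoot = -29 − (-32) = 3 dB.
Ratio = 15 / 3 = 5.

5:1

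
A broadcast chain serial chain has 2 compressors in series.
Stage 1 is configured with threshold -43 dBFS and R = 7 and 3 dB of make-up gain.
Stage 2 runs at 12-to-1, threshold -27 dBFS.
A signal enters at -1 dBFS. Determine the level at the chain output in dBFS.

-34 dBFS

Stage 1: 42 dB above -43 dBFS, reduced 7:1 to 6 dB above → -37 dBFS; +3 dB make-up → -34 dBFS.
Stage 2: -34 dBFS ≤ -27 dBFS, so stage 2 doesn't engage; output -34 dBFS.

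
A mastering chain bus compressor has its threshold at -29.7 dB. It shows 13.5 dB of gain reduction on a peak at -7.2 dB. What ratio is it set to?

2.5:1

Input overshoot = -7.2 − (-29.7) = 22.5 dB.
Output overshoot = 22.5 − 13.5 = 9 dB.
Ratio = input overshoot / output overshoot = 22.5 / 9 = 2.5.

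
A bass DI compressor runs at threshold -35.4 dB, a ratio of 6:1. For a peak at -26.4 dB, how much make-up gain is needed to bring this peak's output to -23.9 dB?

10 dB

Overshoot 9 dB → 9/6 = 1.5 dB after compression, so the compressed level is -35.4 + 1.5 = -33.9 dB.
Make-up = target − compressed = -23.9 − (-33.9) = 10 dB.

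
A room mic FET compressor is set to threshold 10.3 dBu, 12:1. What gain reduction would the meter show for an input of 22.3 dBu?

Overshoot = 22.3 − 10.3 = 12 dB.
At 12:1, output sits 12/12 = 1 dB above threshold.
GR = overshoot in − overshoot out = 12 − 1 = 11 dB.

11 dB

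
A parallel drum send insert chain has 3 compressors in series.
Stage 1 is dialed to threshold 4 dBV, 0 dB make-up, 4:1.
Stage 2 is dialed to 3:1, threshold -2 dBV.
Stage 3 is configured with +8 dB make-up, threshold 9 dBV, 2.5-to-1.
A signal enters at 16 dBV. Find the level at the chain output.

9 dBV

Stage 1: 12 dB above 4 dBV, reduced 4:1 to 3 dB above → 7 dBV.
Stage 2: 9 dB above -2 dBV, reduced 3:1 to 3 dB above → 1 dBV.
Stage 3: 1 dBV ≤ 9 dBV, so stage 3 doesn't engage; make-up brings it to 9 dBV.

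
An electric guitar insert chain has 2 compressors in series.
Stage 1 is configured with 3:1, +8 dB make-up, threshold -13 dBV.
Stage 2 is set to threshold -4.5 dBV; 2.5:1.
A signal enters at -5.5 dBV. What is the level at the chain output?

Stage 1: -5.5 dBV is 7.5 dB over -13 dBV; at 3:1 that becomes 2.5 dB over, giving -10.5 dBV; +8 dB make-up → -2.5 dBV.
Stage 2: overshoot 2 dB → 2/2.5 = 0.8 dB → -3.7 dBV.

-3.7 dBV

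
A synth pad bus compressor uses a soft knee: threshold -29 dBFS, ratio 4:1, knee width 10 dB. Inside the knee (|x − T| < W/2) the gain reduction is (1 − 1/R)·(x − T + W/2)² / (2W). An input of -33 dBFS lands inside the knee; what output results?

x − T + W/2 = -33 − (-29) + 5 = 1.
GR = (1 − 1/4) × 1² / 20 = 0.75 × 1 / 20 = 0.0375 dB.
Output = -33 − 0.0375 = -33.0375 dBFS.

-33.0375 dBFS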